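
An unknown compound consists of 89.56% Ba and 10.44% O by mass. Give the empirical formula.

Assume 100 g: 89.56 g Ba, 10.44 g O.
Ba: 89.56 g ÷ 137.33 g/mol = 0.6522 mol
O: 10.44 g ÷ 16.00 g/mol = 0.6525 mol
Divide by the smallest (0.6522 mol Ba): Ba 1.000, O 1.001
≈ 1:1 → BaO

BaO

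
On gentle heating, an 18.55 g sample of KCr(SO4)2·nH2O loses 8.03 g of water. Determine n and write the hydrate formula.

KCr(SO4)2·12H2O

Mass of anhydrous KCr(SO4)2 = 18.55 − 8.03 = 10.52 g
mol H2O = 8.03 / 18.02 = 0.4456
Molar mass of KCr(SO4)2 = 283.24 g/mol → mol KCr(SO4)2 = 10.52 / 283.24 = 0.03714
n = 0.4456 / 0.03714 = 12.00 ≈ 12 → KCr(SO4)2·12H2O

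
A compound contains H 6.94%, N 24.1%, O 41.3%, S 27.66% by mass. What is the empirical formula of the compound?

H8N2O3S

Assume 100 g: 6.94 g H, 24.1 g N, 41.3 g O, 27.66 g S.
Moles — H: 6.94 / 1.008 = 6.885 mol; N: 24.1 / 14.01 = 1.72 mol; O: 41.3 / 16.00 = 2.581 mol; S: 27.66 / 32.07 = 0.8625 mol
Ratios (÷ 0.8625): H 7.983, N 1.994, O 2.993, S 1.000
Ratio ≈ 8:2:3:1, so the empirical formula is H8N2O3S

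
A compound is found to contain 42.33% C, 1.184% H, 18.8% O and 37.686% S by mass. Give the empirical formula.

C3HOS

Assume 100 g: 42.33 g C, 1.184 g H, 18.8 g O, 37.686 g S.
Moles — C: 42.33 / 12.01 = 3.525 mol; H: 1.184 / 1.008 = 1.175 mol; O: 18.8 / 16.00 = 1.175 mol; S: 37.686 / 32.07 = 1.175 mol
Ratios (÷ 1.175): C 3.001, H 1.000, O 1.000, S 1.000
→ C3HOS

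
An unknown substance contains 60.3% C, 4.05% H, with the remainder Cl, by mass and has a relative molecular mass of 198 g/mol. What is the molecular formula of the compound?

Assume 100 g: 60.3 g C, 4.05 g H, 35.65 g Cl.
Moles — C: 60.3 / 12.01 = 5.021 mol; H: 4.05 / 1.008 = 4.018 mol; Cl: 35.65 / 35.45 = 1.006 mol
Ratios (÷ 1.006): C 4.993, H 3.995, Cl 1.000
→ C5H4Cl
Empirical-formula mass = 99.53 g/mol
n = 198 / 99.53 = 1.99 ≈ 2
Molecular formula = (C5H4Cl)×2 = C10H8Cl2

C10H8Cl2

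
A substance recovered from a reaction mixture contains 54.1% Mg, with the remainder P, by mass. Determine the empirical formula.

Assume 100 g: 54.1 g Mg, 45.9 g P.
Moles — Mg: 54.1 / 24.31 = 2.225 mol; P: 45.9 / 30.97 = 1.482 mol
Ratios (÷ 1.482): Mg 1.502, P 1.000
Multiply by 2: Mg 3.00, P 2.00 → Mg3P2

Mg3P2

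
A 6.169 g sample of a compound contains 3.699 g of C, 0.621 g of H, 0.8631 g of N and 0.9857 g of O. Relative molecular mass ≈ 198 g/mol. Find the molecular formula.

C10H20N2O2

C: 3.699 g ÷ 12.01 g/mol = 0.308 mol
H: 0.621 g ÷ 1.008 g/mol = 0.6161 mol
N: 0.8631 g ÷ 14.01 g/mol = 0.06161 mol
O: 0.9857 g ÷ 16.00 g/mol = 0.06161 mol
Ratios (÷ 0.06161): C 4.999, H 10.000, N 1.000, O 1.000
Ratio ≈ 5:10:1:1, so the empirical formula is C5H10NO
Empirical-formula mass = 100.14 g/mol
n = 198 / 100.14 = 1.98 ≈ 2
Molecular formula = (C5H10NO)×2 = C10H20N2O2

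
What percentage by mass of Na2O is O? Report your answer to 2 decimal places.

Molar mass = 2(22.99) + 1(16.00) = 61.980 g/mol
Mass of O per mole = 1 × 16.00 = 16.000 g
% O = 16.000 / 61.980 × 100 = 25.81%

25.81%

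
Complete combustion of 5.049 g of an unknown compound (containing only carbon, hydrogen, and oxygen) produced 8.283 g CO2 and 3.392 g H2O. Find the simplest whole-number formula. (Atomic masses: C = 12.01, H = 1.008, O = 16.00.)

C5H10O4

mol C = 8.283 / 44.01 = 0.1882; mass C = 0.1882 × 12.01 = 2.260 g
mol H = 2 × (3.392 / 18.02) = 0.3765; mass H = 0.3765 × 1.008 = 0.3795 g
mass O = 5.049 − (2.640) = 2.409 g → mol O = 0.1506
Divide by the smallest (0.1506 mol O): C 1.250, H 2.500, O 1.000
Scaling by 4: C 5.00, H 10.00, O 4.00 → C5H10O4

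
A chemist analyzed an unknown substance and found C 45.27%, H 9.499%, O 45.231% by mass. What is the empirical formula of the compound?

C4H10O3

Assume 100 g: 45.27 g C, 9.499 g H, 45.231 g O.
Moles — C: 45.27 / 12.01 = 3.769 mol; H: 9.499 / 1.008 = 9.424 mol; O: 45.231 / 16.00 = 2.827 mol
Divide by the smallest (2.827 mol O): C 1.333, H 3.334, O 1.000
×3: C 4.00, H 10.00, O 3.00 → C4H10O3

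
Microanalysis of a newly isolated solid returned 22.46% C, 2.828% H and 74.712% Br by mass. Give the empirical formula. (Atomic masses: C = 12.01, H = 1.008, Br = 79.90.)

Assume 100 g: 22.46 g C, 2.828 g H, 74.712 g Br.
Moles — C: 22.46 / 12.01 = 1.87 mol; H: 2.828 / 1.008 = 2.806 mol; Br: 74.712 / 79.90 = 0.9351 mol
Ratios (÷ 0.9351): C 2.000, H 3.000, Br 1.000
→ C2H3Br

C2H3Br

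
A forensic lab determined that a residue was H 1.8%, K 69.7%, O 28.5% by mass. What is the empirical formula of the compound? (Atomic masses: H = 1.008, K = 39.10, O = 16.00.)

Assume 100 g: 1.8 g H, 69.7 g K, 28.5 g O.
n(H) = 1.8/1.008 = 1.786, n(K) = 69.7/39.10 = 1.783, n(O) = 28.5/16.00 = 1.781
Smallest is O at 1.781 mol; normalising gives H 1.003, K 1.001, O 1.000
Ratio ≈ 1:1:1, so the empirical formula is HKO

HKO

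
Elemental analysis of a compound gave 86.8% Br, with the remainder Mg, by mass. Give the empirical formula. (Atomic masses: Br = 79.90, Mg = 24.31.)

Br2Mg

Assume 100 g: 86.8 g Br, 13.2 g Mg.
n(Br) = 86.8/79.90 = 1.086, n(Mg) = 13.2/24.31 = 0.543
Smallest is Mg at 0.543 mol; normalising gives Br 2.001, Mg 1.000
Ratio ≈ 2:1, so the empirical formula is Br2Mg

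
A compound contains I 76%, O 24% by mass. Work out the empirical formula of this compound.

I2O5

Assume 100 g: 76 g I, 24 g O.
I: 76 g ÷ 126.90 g/mol = 0.5989 mol
O: 24 g ÷ 16.00 g/mol = 1.5 mol
Smallest is I at 0.5989 mol; normalising gives I 1.000, O 2.505
Multiply by 2: I 2.00, O 5.01 → I2O5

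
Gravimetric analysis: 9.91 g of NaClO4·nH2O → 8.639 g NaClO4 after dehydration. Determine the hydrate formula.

Mass of water lost = 9.91 − 8.639 = 1.271 g → 1.271 / 18.02 = 0.07053 mol H2O
Molar mass of NaClO4 = 122.44 g/mol → mol NaClO4 = 8.639 / 122.44 = 0.07056
n = 0.07053 / 0.07056 = 1.00 ≈ 1 → NaClO4·H2O

NaClO4·H2O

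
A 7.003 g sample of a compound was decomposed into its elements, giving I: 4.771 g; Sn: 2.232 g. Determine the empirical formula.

Moles — I: 4.771 / 126.90 = 0.0376 mol; Sn: 2.232 / 118.71 = 0.0188 mol
Ratios (÷ 0.0188): I 2.000, Sn 1.000
≈ 2:1 → I2Sn

I2Sn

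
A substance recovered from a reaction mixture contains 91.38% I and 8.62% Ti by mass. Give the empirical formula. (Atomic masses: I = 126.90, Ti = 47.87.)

Assume 100 g: 91.38 g I, 8.62 g Ti.
I: 91.38 g ÷ 126.90 g/mol = 0.7201 mol
Ti: 8.62 g ÷ 47.87 g/mol = 0.1801 mol
Divide by the smallest (0.1801 mol Ti): I 3.999, Ti 1.000
≈ 4:1 → I4Ti

I4Ti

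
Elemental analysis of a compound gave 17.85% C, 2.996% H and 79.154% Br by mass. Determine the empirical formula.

Assume 100 g: 17.85 g C, 2.996 g H, 79.154 g Br.
C: 17.85 g ÷ 12.01 g/mol = 1.486 mol
H: 2.996 g ÷ 1.008 g/mol = 2.972 mol
Br: 79.154 g ÷ 79.90 g/mol = 0.9907 mol
Divide by the smallest (0.9907 mol Br): C 1.500, H 3.000, Br 1.000
Scaling by 2: C 3.00, H 6.00, Br 2.00 → C3H6Br2

C3H6Br2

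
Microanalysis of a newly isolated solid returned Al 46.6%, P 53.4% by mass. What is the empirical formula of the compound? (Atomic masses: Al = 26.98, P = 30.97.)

AlP

Assume 100 g: 46.6 g Al, 53.4 g P.
Al: 46.6 g ÷ 26.98 g/mol = 1.727 mol
P: 53.4 g ÷ 30.97 g/mol = 1.724 mol
Divide by the smallest (1.724 mol P): Al 1.002, P 1.000
≈ 1:1 → AlP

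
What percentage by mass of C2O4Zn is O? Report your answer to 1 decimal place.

41.7%

Molar mass = 2(12.01) + 4(16.00) + 1(65.38) = 153.400 g/mol
Mass of O per mole = 4 × 16.00 = 64.000 g
% O = 64.000 / 153.400 × 100 = 41.7%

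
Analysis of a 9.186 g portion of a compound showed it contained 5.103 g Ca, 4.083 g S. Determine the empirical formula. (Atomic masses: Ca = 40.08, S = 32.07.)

CaS

Moles — Ca: 5.103 / 40.08 = 0.1273 mol; S: 4.083 / 32.07 = 0.1273 mol
Divide by the smallest (0.1273 mol S): Ca 1.000, S 1.000
Ratio ≈ 1:1, so the empirical formula is CaS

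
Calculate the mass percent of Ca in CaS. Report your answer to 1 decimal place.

55.6%

Molar mass = 1(40.08) + 1(32.07) = 72.150 g/mol
Mass of Ca per mole = 1 × 40.08 = 40.080 g
% Ca = 40.080 / 72.150 × 100 = 55.6%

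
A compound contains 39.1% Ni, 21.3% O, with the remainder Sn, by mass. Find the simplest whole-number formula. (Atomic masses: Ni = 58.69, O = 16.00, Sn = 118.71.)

Assume 100 g: 39.1 g Ni, 21.3 g O, 39.6 g Sn.
Moles — Ni: 39.1 / 58.69 = 0.6662 mol; O: 21.3 / 16.00 = 1.331 mol; Sn: 39.6 / 118.71 = 0.3336 mol
Smallest is Sn at 0.3336 mol; normalising gives Ni 1.997, O 3.991, Sn 1.000
≈ 2:4:1 → Ni2O4Sn

Ni2O4Sn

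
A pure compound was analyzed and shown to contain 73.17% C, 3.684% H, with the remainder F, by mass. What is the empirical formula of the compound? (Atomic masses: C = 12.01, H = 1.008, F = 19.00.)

C5H3F

Assume 100 g: 73.17 g C, 3.684 g H, 23.146 g F.
Moles — C: 73.17 / 12.01 = 6.092 mol; H: 3.684 / 1.008 = 3.655 mol; F: 23.146 / 19.00 = 1.218 mol
Smallest is F at 1.218 mol; normalising gives C 5.001, H 3.000, F 1.000
→ C5H3F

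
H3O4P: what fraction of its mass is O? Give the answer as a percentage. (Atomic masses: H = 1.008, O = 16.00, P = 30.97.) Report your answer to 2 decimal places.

65.31%

Molar mass = 3(1.008) + 4(16.00) + 1(30.97) = 97.994 g/mol
Mass of O per mole = 4 × 16.00 = 64.000 g
% O = 64.000 / 97.994 × 100 = 65.31%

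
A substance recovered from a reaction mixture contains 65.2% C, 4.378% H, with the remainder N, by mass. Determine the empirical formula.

Assume 100 g: 65.2 g C, 4.378 g H, 30.422 g N.
C: 65.2 g ÷ 12.01 g/mol = 5.429 mol
H: 4.378 g ÷ 1.008 g/mol = 4.343 mol
N: 30.422 g ÷ 14.01 g/mol = 2.171 mol
Divide by the smallest (2.171 mol N): C 2.500, H 2.000, N 1.000
×2: C 5.00, H 4.00, N 2.00 → C5H4N2

C5H4N2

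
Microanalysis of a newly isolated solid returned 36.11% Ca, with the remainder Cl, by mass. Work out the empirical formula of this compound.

CaCl2

Assume 100 g: 36.11 g Ca, 63.89 g Cl.
n(Ca) = 36.11/40.08 = 0.9009, n(Cl) = 63.89/35.45 = 1.802
Smallest is Ca at 0.9009 mol; normalising gives Ca 1.000, Cl 2.000
Ratio ≈ 1:2, so the empirical formula is CaCl2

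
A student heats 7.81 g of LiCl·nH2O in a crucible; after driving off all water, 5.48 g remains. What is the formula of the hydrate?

LiCl·H2O

Mass of water lost = 7.81 − 5.48 = 2.33 g → 2.33 / 18.02 = 0.1293 mol H2O
Molar mass of LiCl = 42.39 g/mol → mol LiCl = 5.48 / 42.39 = 0.1293
n = 0.1293 / 0.1293 = 1.00 ≈ 1 → LiCl·H2O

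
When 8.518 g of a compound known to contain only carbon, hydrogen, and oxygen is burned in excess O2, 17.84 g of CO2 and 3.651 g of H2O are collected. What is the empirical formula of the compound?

mol C = 17.84 / 44.01 = 0.4054; mass C = 0.4054 × 12.01 = 4.868 g
mol H = 2 × (3.651 / 18.02) = 0.4052; mass H = 0.4052 × 1.008 = 0.4085 g
mass O = 8.518 − (5.277) = 3.241 g → mol O = 0.2026
Smallest is O at 0.2026 mol; normalising gives C 2.001, H 2.000, O 1.000
≈ 2:2:1 → C2H2O

C2H2O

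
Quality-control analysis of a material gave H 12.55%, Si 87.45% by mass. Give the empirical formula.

H4Si

Assume 100 g: 12.55 g H, 87.45 g Si.
n(H) = 12.55/1.008 = 12.45, n(Si) = 87.45/28.09 = 3.113
Divide by the smallest (3.113 mol Si): H 3.999, Si 1.000
→ H4Si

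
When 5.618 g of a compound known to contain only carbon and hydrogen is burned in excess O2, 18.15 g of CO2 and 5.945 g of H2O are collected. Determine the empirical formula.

C5H8

mol C = 18.15 / 44.01 = 0.4124; mass C = 0.4124 × 12.01 = 4.953 g
mol H = 2 × (5.945 / 18.02) = 0.6598; mass H = 0.6598 × 1.008 = 0.6651 g
Divide by the smallest (0.4124 mol C): C 1.000, H 1.600
Multiply by 5: C 5.00, H 8.00 → C5H8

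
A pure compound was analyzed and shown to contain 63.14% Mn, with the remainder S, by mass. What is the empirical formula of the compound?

MnS

Assume 100 g: 63.14 g Mn, 36.86 g S.
Mn: 63.14 g ÷ 54.94 g/mol = 1.149 mol
S: 36.86 g ÷ 32.07 g/mol = 1.149 mol
Ratios (÷ 1.149): Mn 1.000, S 1.000
→ MnS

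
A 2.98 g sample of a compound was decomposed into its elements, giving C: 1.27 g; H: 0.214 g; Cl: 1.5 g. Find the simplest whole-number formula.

C: 1.27 g ÷ 12.01 g/mol = 0.1057 mol
H: 0.214 g ÷ 1.008 g/mol = 0.2123 mol
Cl: 1.5 g ÷ 35.45 g/mol = 0.04231 mol
Divide by the smallest (0.04231 mol Cl): C 2.499, H 5.017, Cl 1.000
Multiply by 2: C 5.00, H 10.03, Cl 2.00 → C5H10Cl2

C5H10Cl2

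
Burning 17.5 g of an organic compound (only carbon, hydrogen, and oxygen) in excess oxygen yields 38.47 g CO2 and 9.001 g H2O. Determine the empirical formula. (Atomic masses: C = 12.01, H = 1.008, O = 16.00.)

mol C = 38.47 / 44.01 = 0.8741; mass C = 0.8741 × 12.01 = 10.50 g
mol H = 2 × (9.001 / 18.02) = 0.9990; mass H = 0.9990 × 1.008 = 1.007 g
mass O = 17.5 − (11.51) = 5.995 g → mol O = 0.3747
Smallest is O at 0.3747 mol; normalising gives C 2.333, H 2.666, O 1.000
×3: C 7.00, H 8.00, O 3.00 → C7H8O3

C7H8O3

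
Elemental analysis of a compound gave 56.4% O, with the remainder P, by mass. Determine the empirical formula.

O5P2

Assume 100 g: 56.4 g O, 43.6 g P.
O: 56.4 g ÷ 16.00 g/mol = 3.525 mol
P: 43.6 g ÷ 30.97 g/mol = 1.408 mol
Smallest is P at 1.408 mol; normalising gives O 2.504, P 1.000
Scaling by 2: O 5.01, P 2.00 → O5P2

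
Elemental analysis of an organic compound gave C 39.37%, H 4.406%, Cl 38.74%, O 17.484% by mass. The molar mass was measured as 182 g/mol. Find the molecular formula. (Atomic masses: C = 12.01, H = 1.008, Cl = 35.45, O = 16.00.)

C6H8Cl2O2

Assume 100 g: 39.37 g C, 4.406 g H, 38.74 g Cl, 17.484 g O.
C: 39.37 g ÷ 12.01 g/mol = 3.278 mol
H: 4.406 g ÷ 1.008 g/mol = 4.371 mol
Cl: 38.74 g ÷ 35.45 g/mol = 1.093 mol
O: 17.484 g ÷ 16.00 g/mol = 1.093 mol
Smallest is O at 1.093 mol; normalising gives C 3.000, H 4.000, Cl 1.000, O 1.000
→ C3H4ClO
Empirical-formula mass = 91.51 g/mol
n = 182 / 91.51 = 1.99 ≈ 2
Molecular formula = (C3H4ClO)×2 = C6H8Cl2O2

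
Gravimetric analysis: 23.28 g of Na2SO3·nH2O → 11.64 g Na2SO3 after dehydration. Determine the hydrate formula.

Na2SO3·7H2O

Mass of water lost = 23.28 − 11.64 = 11.64 g → 11.64 / 18.02 = 0.6459 mol H2O
Molar mass of Na2SO3 = 126.05 g/mol → mol Na2SO3 = 11.64 / 126.05 = 0.09234
n = 0.6459 / 0.09234 = 7.00 ≈ 7 → Na2SO3·7H2O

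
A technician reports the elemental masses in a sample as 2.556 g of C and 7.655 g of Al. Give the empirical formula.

C3Al4

n(C) = 2.556/12.01 = 0.2128, n(Al) = 7.655/26.98 = 0.2837
Ratios (÷ 0.2128): C 1.000, Al 1.333
Multiply by 3: C 3.00, Al 4.00 → C3Al4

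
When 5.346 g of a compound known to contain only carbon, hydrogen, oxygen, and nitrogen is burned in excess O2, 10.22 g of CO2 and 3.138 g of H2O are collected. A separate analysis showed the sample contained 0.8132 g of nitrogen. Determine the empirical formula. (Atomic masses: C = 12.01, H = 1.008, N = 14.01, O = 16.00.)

C8H12N2O3

mol C = 10.22 / 44.01 = 0.2322; mass C = 0.2322 × 12.01 = 2.789 g
mol H = 2 × (3.138 / 18.02) = 0.3483; mass H = 0.3483 × 1.008 = 0.3511 g
mol N = 0.8132 / 14.01 = 0.05804
mass O = 5.346 − (3.953) = 1.393 g → mol O = 0.08705
Divide by the smallest (0.05804 mol N): C 4.001, H 6.000, N 1.000, O 1.500
Scaling by 2: C 8.00, H 12.00, N 2.00, O 3.00 → C8H12N2O3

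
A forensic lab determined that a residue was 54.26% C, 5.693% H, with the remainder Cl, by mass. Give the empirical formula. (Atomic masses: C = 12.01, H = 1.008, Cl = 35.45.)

C4H5Cl

Assume 100 g: 54.26 g C, 5.693 g H, 40.047 g Cl.
n(C) = 54.26/12.01 = 4.518, n(H) = 5.693/1.008 = 5.648, n(Cl) = 40.047/35.45 = 1.13
Ratios (÷ 1.13): C 3.999, H 5.000, Cl 1.000
≈ 4:5:1 → C4H5Cl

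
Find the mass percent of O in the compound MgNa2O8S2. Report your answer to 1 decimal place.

Molar mass = 1(24.31) + 2(22.99) + 8(16.00) + 2(32.07) = 262.430 g/mol
Mass of O per mole = 8 × 16.00 = 128.000 g
% O = 128.000 / 262.430 × 100 = 48.8%

48.8%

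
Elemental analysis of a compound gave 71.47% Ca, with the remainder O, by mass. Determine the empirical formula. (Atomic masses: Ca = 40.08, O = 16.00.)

CaO

Assume 100 g: 71.47 g Ca, 28.53 g O.
n(Ca) = 71.47/40.08 = 1.783, n(O) = 28.53/16.00 = 1.783
Ratios (÷ 1.783): Ca 1.000, O 1.000
≈ 1:1 → CaO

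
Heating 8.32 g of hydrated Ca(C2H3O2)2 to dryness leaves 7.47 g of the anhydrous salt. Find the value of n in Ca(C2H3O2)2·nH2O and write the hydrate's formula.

Mass of water lost = 8.32 − 7.47 = 0.85 g → 0.85 / 18.02 = 0.04717 mol H2O
Molar mass of Ca(C2H3O2)2 = 158.17 g/mol → mol Ca(C2H3O2)2 = 7.47 / 158.17 = 0.04723
n = 0.04717 / 0.04723 = 1.00 ≈ 1 → Ca(C2H3O2)2·H2O

Ca(C2H3O2)2·H2O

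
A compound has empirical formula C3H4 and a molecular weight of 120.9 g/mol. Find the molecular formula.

Empirical-formula mass = 40.06 g/mol
n = 120.9 / 40.06 = 3.02 ≈ 3
Molecular formula = (C3H4)3 = C9H12

C9H12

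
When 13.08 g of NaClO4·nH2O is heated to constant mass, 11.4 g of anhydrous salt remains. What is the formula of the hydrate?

NaClO4·H2O

Mass of water lost = 13.08 − 11.4 = 1.68 g → 1.68 / 18.02 = 0.09323 mol H2O
Molar mass of NaClO4 = 122.44 g/mol → mol NaClO4 = 11.4 / 122.44 = 0.09311
n = 0.09323 / 0.09311 = 1.00 ≈ 1 → NaClO4·H2O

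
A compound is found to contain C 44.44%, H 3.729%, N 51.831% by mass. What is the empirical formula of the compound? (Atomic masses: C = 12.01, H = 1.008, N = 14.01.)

CHN

Assume 100 g: 44.44 g C, 3.729 g H, 51.831 g N.
Moles — C: 44.44 / 12.01 = 3.7 mol; H: 3.729 / 1.008 = 3.699 mol; N: 51.831 / 14.01 = 3.7 mol
Ratios (÷ 3.699): C 1.000, H 1.000, N 1.000
→ CHN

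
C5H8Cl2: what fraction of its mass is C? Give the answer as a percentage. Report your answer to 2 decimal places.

Molar mass = 5(12.01) + 8(1.008) + 2(35.45) = 139.014 g/mol
Mass of C per mole = 5 × 12.01 = 60.050 g
% C = 60.050 / 139.014 × 100 = 43.20%

43.20%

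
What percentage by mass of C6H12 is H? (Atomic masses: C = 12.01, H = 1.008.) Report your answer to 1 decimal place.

Molar mass = 6(12.01) + 12(1.008) = 84.156 g/mol
Mass of H per mole = 12 × 1.008 = 12.096 g
% H = 12.096 / 84.156 × 100 = 14.4%

14.4%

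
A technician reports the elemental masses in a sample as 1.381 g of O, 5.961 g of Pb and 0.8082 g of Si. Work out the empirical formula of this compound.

O3PbSi

Moles — O: 1.381 / 16.00 = 0.08631 mol; Pb: 5.961 / 207.2 = 0.02877 mol; Si: 0.8082 / 28.09 = 0.02877 mol
Ratios (÷ 0.02877): O 3.000, Pb 1.000, Si 1.000
→ O3PbSi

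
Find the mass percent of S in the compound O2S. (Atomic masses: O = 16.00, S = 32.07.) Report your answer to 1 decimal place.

50.1%

Molar mass = 2(16.00) + 1(32.07) = 64.070 g/mol
Mass of S per mole = 1 × 32.07 = 32.070 g
% S = 32.070 / 64.070 × 100 = 50.1%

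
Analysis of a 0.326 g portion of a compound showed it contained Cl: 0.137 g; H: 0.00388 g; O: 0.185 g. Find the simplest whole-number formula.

ClHO3

n(Cl) = 0.137/35.45 = 0.003865, n(H) = 0.00388/1.008 = 0.003849, n(O) = 0.185/16.00 = 0.01156
Divide by the smallest (0.003849 mol H): Cl 1.004, H 1.000, O 3.004
→ ClHO3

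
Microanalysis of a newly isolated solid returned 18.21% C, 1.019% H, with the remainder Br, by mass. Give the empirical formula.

Assume 100 g: 18.21 g C, 1.019 g H, 80.771 g Br.
Moles — C: 18.21 / 12.01 = 1.516 mol; H: 1.019 / 1.008 = 1.011 mol; Br: 80.771 / 79.90 = 1.011 mol
Divide by the smallest (1.011 mol Br): C 1.500, H 1.000, Br 1.000
×2: C 3.00, H 2.00, Br 2.00 → C3H2Br2

C3H2Br2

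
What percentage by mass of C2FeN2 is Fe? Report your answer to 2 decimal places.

51.77%

Molar mass = 2(12.01) + 1(55.85) + 2(14.01) = 107.890 g/mol
Mass of Fe per mole = 1 × 55.85 = 55.850 g
% Fe = 55.850 / 107.890 × 100 = 51.77%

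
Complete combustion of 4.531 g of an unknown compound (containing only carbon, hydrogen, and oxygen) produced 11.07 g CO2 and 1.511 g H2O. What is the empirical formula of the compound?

C3H2O

mol C = 11.07 / 44.01 = 0.2515; mass C = 0.2515 × 12.01 = 3.021 g
mol H = 2 × (1.511 / 18.02) = 0.1677; mass H = 0.1677 × 1.008 = 0.1690 g
mass O = 4.531 − (3.190) = 1.341 g → mol O = 0.08381
Smallest is O at 0.08381 mol; normalising gives C 3.001, H 2.001, O 1.000
Ratio ≈ 3:2:1, so the empirical formula is C3H2O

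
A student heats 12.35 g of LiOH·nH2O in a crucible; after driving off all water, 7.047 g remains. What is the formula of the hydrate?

Mass of water lost = 12.35 − 7.047 = 5.303 g → 5.303 / 18.02 = 0.2943 mol H2O
Molar mass of LiOH = 23.95 g/mol → mol LiOH = 7.047 / 23.95 = 0.2943
n = 0.2943 / 0.2943 = 1.00 ≈ 1 → LiOH·H2O

LiOH·H2O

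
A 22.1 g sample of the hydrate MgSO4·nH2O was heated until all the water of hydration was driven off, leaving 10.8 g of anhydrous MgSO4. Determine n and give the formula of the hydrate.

Mass of water lost = 22.1 − 10.8 = 11.3 g → 11.3 / 18.02 = 0.6271 mol H2O
Molar mass of MgSO4 = 120.38 g/mol → mol MgSO4 = 10.8 / 120.38 = 0.08972
n = 0.6271 / 0.08972 = 6.99 ≈ 7 → MgSO4·7H2O

MgSO4·7H2O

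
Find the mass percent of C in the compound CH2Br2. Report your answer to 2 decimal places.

6.91%

Molar mass = 1(12.01) + 2(1.008) + 2(79.90) = 173.826 g/mol
Mass of C per mole = 1 × 12.01 = 12.010 g
% C = 12.010 / 173.826 × 100 = 6.91%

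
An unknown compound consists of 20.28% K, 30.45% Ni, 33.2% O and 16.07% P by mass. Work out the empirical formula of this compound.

Assume 100 g: 20.28 g K, 30.45 g Ni, 33.2 g O, 16.07 g P.
n(K) = 20.28/39.10 = 0.5187, n(Ni) = 30.45/58.69 = 0.5188, n(O) = 33.2/16.00 = 2.075, n(P) = 16.07/30.97 = 0.5189
Smallest is K at 0.5187 mol; normalising gives K 1.000, Ni 1.000, O 4.001, P 1.000
≈ 1:1:4:1 → KNiO4P

KNiO4P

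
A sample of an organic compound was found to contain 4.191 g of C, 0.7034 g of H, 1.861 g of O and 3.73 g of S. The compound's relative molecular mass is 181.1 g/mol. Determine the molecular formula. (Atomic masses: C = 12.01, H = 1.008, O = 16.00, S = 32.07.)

Moles — C: 4.191 / 12.01 = 0.349 mol; H: 0.7034 / 1.008 = 0.6978 mol; O: 1.861 / 16.00 = 0.1163 mol; S: 3.73 / 32.07 = 0.1163 mol
Ratios (÷ 0.1163): C 3.000, H 6.000, O 1.000, S 1.000
≈ 3:6:1:1 → C3H6OS
Empirical-formula mass = 90.15 g/mol
n = 181.1 / 90.15 = 2.01 ≈ 2
Molecular formula = (C3H6OS)×2 = C6H12O2S2

C6H12O2S2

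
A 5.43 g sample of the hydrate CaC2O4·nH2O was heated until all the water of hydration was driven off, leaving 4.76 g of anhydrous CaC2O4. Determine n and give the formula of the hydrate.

Mass of water lost = 5.43 − 4.76 = 0.67 g → 0.67 / 18.02 = 0.03718 mol H2O
Molar mass of CaC2O4 = 128.10 g/mol → mol CaC2O4 = 4.76 / 128.10 = 0.03716
n = 0.03718 / 0.03716 = 1.00 ≈ 1 → CaC2O4·H2O

CaC2O4·H2O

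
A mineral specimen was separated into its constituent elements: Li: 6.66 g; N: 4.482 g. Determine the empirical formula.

n(Li) = 6.66/6.94 = 0.9597, n(N) = 4.482/14.01 = 0.3199
Ratios (÷ 0.3199): Li 3.000, N 1.000
≈ 3:1 → Li3N

Li3N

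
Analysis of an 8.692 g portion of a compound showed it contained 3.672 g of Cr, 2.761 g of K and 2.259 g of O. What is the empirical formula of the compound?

Cr: 3.672 g ÷ 52.00 g/mol = 0.07062 mol
K: 2.761 g ÷ 39.10 g/mol = 0.07061 mol
O: 2.259 g ÷ 16.00 g/mol = 0.1412 mol
Divide by the smallest (0.07061 mol K): Cr 1.000, K 1.000, O 1.999
Ratio ≈ 1:1:2, so the empirical formula is CrKO2

CrKO2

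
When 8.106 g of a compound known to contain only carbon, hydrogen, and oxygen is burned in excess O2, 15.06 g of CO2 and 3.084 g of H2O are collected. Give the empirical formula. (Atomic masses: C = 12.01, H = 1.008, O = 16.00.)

mol C = 15.06 / 44.01 = 0.3422; mass C = 0.3422 × 12.01 = 4.110 g
mol H = 2 × (3.084 / 18.02) = 0.3423; mass H = 0.3423 × 1.008 = 0.3450 g
mass O = 8.106 − (4.455) = 3.651 g → mol O = 0.2282
Smallest is O at 0.2282 mol; normalising gives C 1.500, H 1.500, O 1.000
×2: C 3.00, H 3.00, O 2.00 → C3H3O2

C3H3O2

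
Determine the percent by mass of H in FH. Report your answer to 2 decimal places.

5.04%

Molar mass = 1(19.00) + 1(1.008) = 20.008 g/mol
Mass of H per mole = 1 × 1.008 = 1.008 g
% H = 1.008 / 20.008 × 100 = 5.04%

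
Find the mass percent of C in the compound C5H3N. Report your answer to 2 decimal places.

77.90%

Molar mass = 5(12.01) + 3(1.008) + 1(14.01) = 77.084 g/mol
Mass of C per mole = 5 × 12.01 = 60.050 g
% C = 60.050 / 77.084 × 100 = 77.90%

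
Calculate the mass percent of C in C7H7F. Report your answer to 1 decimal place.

Molar mass = 7(12.01) + 7(1.008) + 1(19.00) = 110.126 g/mol
Mass of C per mole = 7 × 12.01 = 84.070 g
% C = 84.070 / 110.126 × 100 = 76.3%

76.3%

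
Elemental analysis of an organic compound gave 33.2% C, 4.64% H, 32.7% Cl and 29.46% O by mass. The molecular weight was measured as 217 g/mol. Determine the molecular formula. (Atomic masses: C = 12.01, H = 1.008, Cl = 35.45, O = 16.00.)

C6H10Cl2O4

Assume 100 g: 33.2 g C, 4.64 g H, 32.7 g Cl, 29.46 g O.
C: 33.2 g ÷ 12.01 g/mol = 2.764 mol
H: 4.64 g ÷ 1.008 g/mol = 4.603 mol
Cl: 32.7 g ÷ 35.45 g/mol = 0.9224 mol
O: 29.46 g ÷ 16.00 g/mol = 1.841 mol
Divide by the smallest (0.9224 mol Cl): C 2.997, H 4.990, Cl 1.000, O 1.996
≈ 3:5:1:2 → C3H5ClO2
Empirical-formula mass = 108.52 g/mol
n = 217 / 108.52 = 2.00 ≈ 2
Molecular formula = (C3H5ClO2)×2 = C6H10Cl2O4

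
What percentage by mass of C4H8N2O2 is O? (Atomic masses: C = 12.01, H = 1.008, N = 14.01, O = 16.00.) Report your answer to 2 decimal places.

27.56%

Molar mass = 4(12.01) + 8(1.008) + 2(14.01) + 2(16.00) = 116.124 g/mol
Mass of O per mole = 2 × 16.00 = 32.000 g
% O = 32.000 / 116.124 × 100 = 27.56%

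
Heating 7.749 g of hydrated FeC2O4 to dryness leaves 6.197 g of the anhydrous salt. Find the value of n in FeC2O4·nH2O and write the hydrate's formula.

FeC2O4·2H2O

Mass of water lost = 7.749 − 6.197 = 1.552 g → 1.552 / 18.02 = 0.08613 mol H2O
Molar mass of FeC2O4 = 143.87 g/mol → mol FeC2O4 = 6.197 / 143.87 = 0.04307
n = 0.08613 / 0.04307 = 2.00 ≈ 2 → FeC2O4·2H2O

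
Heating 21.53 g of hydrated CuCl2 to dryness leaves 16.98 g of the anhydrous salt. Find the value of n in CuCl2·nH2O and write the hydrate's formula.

CuCl2·2H2O

Mass of water lost = 21.53 − 16.98 = 4.55 g → 4.55 / 18.02 = 0.2525 mol H2O
Molar mass of CuCl2 = 134.45 g/mol → mol CuCl2 = 16.98 / 134.45 = 0.1263
n = 0.2525 / 0.1263 = 2.00 ≈ 2 → CuCl2·2H2O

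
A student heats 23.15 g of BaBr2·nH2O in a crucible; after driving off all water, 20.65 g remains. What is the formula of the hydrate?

Mass of water lost = 23.15 − 20.65 = 2.5 g → 2.5 / 18.02 = 0.1387 mol H2O
Molar mass of BaBr2 = 297.13 g/mol → mol BaBr2 = 20.65 / 297.13 = 0.0695
n = 0.1387 / 0.0695 = 2.00 ≈ 2 → BaBr2·2H2O

BaBr2·2H2O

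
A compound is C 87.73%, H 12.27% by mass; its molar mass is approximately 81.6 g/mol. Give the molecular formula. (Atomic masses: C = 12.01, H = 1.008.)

C6H10

Assume 100 g: 87.73 g C, 12.27 g H.
C: 87.73 g ÷ 12.01 g/mol = 7.305 mol
H: 12.27 g ÷ 1.008 g/mol = 12.17 mol
Smallest is C at 7.305 mol; normalising gives C 1.000, H 1.666
Multiply by 3: C 3.00, H 5.00 → C3H5
Empirical-formula mass = 41.07 g/mol
n = 81.6 / 41.07 = 1.99 ≈ 2
Molecular formula = (C3H5)×2 = C6H10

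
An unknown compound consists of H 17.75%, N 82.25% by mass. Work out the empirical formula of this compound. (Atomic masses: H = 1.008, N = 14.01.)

H3N

Assume 100 g: 17.75 g H, 82.25 g N.
Moles — H: 17.75 / 1.008 = 17.61 mol; N: 82.25 / 14.01 = 5.871 mol
Divide by the smallest (5.871 mol N): H 2.999, N 1.000
→ H3N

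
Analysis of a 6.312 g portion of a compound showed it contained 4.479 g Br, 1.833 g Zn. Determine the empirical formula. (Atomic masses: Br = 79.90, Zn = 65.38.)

Br2Zn

Br: 4.479 g ÷ 79.90 g/mol = 0.05606 mol
Zn: 1.833 g ÷ 65.38 g/mol = 0.02804 mol
Smallest is Zn at 0.02804 mol; normalising gives Br 1.999, Zn 1.000
≈ 2:1 → Br2Zn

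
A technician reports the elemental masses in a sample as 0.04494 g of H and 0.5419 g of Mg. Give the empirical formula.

H: 0.04494 g ÷ 1.008 g/mol = 0.04458 mol
Mg: 0.5419 g ÷ 24.31 g/mol = 0.02229 mol
Smallest is Mg at 0.02229 mol; normalising gives H 2.000, Mg 1.000
≈ 2:1 → H2Mg

H2Mg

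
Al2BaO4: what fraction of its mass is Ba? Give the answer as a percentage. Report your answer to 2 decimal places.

53.79%

Molar mass = 2(26.98) + 1(137.33) + 4(16.00) = 255.290 g/mol
Mass of Ba per mole = 1 × 137.33 = 137.330 g
% Ba = 137.330 / 255.290 × 100 = 53.79%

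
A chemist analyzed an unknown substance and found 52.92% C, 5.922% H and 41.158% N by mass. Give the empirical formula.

C3H4N2

Assume 100 g: 52.92 g C, 5.922 g H, 41.158 g N.
Moles — C: 52.92 / 12.01 = 4.406 mol; H: 5.922 / 1.008 = 5.875 mol; N: 41.158 / 14.01 = 2.938 mol
Divide by the smallest (2.938 mol N): C 1.500, H 2.000, N 1.000
×2: C 3.00, H 4.00, N 2.00 → C3H4N2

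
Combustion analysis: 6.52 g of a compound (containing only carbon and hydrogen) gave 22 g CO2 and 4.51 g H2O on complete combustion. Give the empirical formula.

mol C = 22 / 44.01 = 0.4999; mass C = 0.4999 × 12.01 = 6.004 g
mol H = 2 × (4.51 / 18.02) = 0.5006; mass H = 0.5006 × 1.008 = 0.5046 g
Divide by the smallest (0.4999 mol C): C 1.000, H 1.001
Ratio ≈ 1:1, so the empirical formula is CH

CH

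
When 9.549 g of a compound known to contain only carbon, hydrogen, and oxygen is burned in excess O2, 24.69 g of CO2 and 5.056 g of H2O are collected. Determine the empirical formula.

mol C = 24.69 / 44.01 = 0.5610; mass C = 0.5610 × 12.01 = 6.738 g
mol H = 2 × (5.056 / 18.02) = 0.5612; mass H = 0.5612 × 1.008 = 0.5656 g
mass O = 9.549 − (7.303) = 2.246 g → mol O = 0.1404
Ratios (÷ 0.1404): C 3.997, H 3.998, O 1.000
Ratio ≈ 4:4:1, so the empirical formula is C4H4O

C4H4O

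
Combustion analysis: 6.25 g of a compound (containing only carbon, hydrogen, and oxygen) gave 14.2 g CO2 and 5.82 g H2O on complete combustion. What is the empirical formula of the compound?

mol C = 14.2 / 44.01 = 0.3227; mass C = 0.3227 × 12.01 = 3.875 g
mol H = 2 × (5.82 / 18.02) = 0.6459; mass H = 0.6459 × 1.008 = 0.6511 g
mass O = 6.25 − (4.526) = 1.724 g → mol O = 0.1077
Smallest is O at 0.1077 mol; normalising gives C 2.995, H 5.996, O 1.000
Ratio ≈ 3:6:1, so the empirical formula is C3H6O

C3H6O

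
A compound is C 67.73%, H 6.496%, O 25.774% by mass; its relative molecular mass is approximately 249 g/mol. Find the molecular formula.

Assume 100 g: 67.73 g C, 6.496 g H, 25.774 g O.
n(C) = 67.73/12.01 = 5.639, n(H) = 6.496/1.008 = 6.444, n(O) = 25.774/16.00 = 1.611
Smallest is O at 1.611 mol; normalising gives C 3.501, H 4.001, O 1.000
Scaling by 2: C 7.00, H 8.00, O 2.00 → C7H8O2
Empirical-formula mass = 124.13 g/mol
n = 249 / 124.13 = 2.01 ≈ 2
Molecular formula = (C7H8O2)×2 = C14H16O4

C14H16O4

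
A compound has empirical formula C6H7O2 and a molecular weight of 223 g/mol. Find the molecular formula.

Empirical-formula mass = 111.12 g/mol
n = 223 / 111.12 = 2.01 ≈ 2
Molecular formula = (C6H7O2)2 = C12H14O4

C12H14O4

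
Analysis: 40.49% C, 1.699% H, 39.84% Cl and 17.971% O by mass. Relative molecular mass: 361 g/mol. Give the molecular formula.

Assume 100 g: 40.49 g C, 1.699 g H, 39.84 g Cl, 17.971 g O.
C: 40.49 g ÷ 12.01 g/mol = 3.371 mol
H: 1.699 g ÷ 1.008 g/mol = 1.686 mol
Cl: 39.84 g ÷ 35.45 g/mol = 1.124 mol
O: 17.971 g ÷ 16.00 g/mol = 1.123 mol
Ratios (÷ 1.123): C 3.002, H 1.501, Cl 1.001, O 1.000
×2: C 6.00, H 3.00, Cl 2.00, O 2.00 → C6H3Cl2O2
Empirical-formula mass = 177.98 g/mol
n = 361 / 177.98 = 2.03 ≈ 2
Molecular formula = (C6H3Cl2O2)×2 = C12H6Cl4O4

C12H6Cl4O4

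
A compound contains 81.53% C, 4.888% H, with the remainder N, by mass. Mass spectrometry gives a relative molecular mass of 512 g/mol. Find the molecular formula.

C35H25N5

Assume 100 g: 81.53 g C, 4.888 g H, 13.582 g N.
C: 81.53 g ÷ 12.01 g/mol = 6.789 mol
H: 4.888 g ÷ 1.008 g/mol = 4.849 mol
N: 13.582 g ÷ 14.01 g/mol = 0.9695 mol
Divide by the smallest (0.9695 mol N): C 7.002, H 5.002, N 1.000
→ C7H5N
Empirical-formula mass = 103.12 g/mol
n = 512 / 103.12 = 4.97 ≈ 5
Molecular formula = (C7H5N)×5 = C35H25N5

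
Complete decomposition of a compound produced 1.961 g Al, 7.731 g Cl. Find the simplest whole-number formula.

Al: 1.961 g ÷ 26.98 g/mol = 0.07268 mol
Cl: 7.731 g ÷ 35.45 g/mol = 0.2181 mol
Divide by the smallest (0.07268 mol Al): Al 1.000, Cl 3.000
Ratio ≈ 1:3, so the empirical formula is AlCl3

AlCl3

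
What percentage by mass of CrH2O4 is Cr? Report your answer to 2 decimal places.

Molar mass = 1(52.00) + 2(1.008) + 4(16.00) = 118.016 g/mol
Mass of Cr per mole = 1 × 52.00 = 52.000 g
% Cr = 52.000 / 118.016 × 100 = 44.06%

44.06%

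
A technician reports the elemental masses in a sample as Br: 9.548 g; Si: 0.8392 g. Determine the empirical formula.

Moles — Br: 9.548 / 79.90 = 0.1195 mol; Si: 0.8392 / 28.09 = 0.02988 mol
Divide by the smallest (0.02988 mol Si): Br 4.000, Si 1.000
Ratio ≈ 4:1, so the empirical formula is Br4Si

Br4Si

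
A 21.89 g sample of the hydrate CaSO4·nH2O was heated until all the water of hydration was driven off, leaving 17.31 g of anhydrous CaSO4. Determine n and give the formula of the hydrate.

Mass of water lost = 21.89 − 17.31 = 4.58 g → 4.58 / 18.02 = 0.2542 mol H2O
Molar mass of CaSO4 = 136.15 g/mol → mol CaSO4 = 17.31 / 136.15 = 0.1271
n = 0.2542 / 0.1271 = 2.00 ≈ 2 → CaSO4·2H2O

CaSO4·2H2O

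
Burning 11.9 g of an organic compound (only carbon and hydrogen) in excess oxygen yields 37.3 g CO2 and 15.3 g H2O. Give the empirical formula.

CH2

mol C = 37.3 / 44.01 = 0.8475; mass C = 0.8475 × 12.01 = 10.18 g
mol H = 2 × (15.3 / 18.02) = 1.698; mass H = 1.698 × 1.008 = 1.712 g
Smallest is C at 0.8475 mol; normalising gives C 1.000, H 2.004
→ CH2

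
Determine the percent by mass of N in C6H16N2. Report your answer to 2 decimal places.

24.11%

Molar mass = 6(12.01) + 16(1.008) + 2(14.01) = 116.208 g/mol
Mass of N per mole = 2 × 14.01 = 28.020 g
% N = 28.020 / 116.208 × 100 = 24.11%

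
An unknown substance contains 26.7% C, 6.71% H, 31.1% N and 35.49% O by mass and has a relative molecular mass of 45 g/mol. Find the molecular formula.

CH3NO

Assume 100 g: 26.7 g C, 6.71 g H, 31.1 g N, 35.49 g O.
C: 26.7 g ÷ 12.01 g/mol = 2.223 mol
H: 6.71 g ÷ 1.008 g/mol = 6.657 mol
N: 31.1 g ÷ 14.01 g/mol = 2.22 mol
O: 35.49 g ÷ 16.00 g/mol = 2.218 mol
Smallest is O at 2.218 mol; normalising gives C 1.002, H 3.001, N 1.001, O 1.000
→ CH3NO
Empirical-formula mass = 45.04 g/mol
n = 45 / 45.04 = 1.00 ≈ 1
Molecular formula = empirical formula = CH3NO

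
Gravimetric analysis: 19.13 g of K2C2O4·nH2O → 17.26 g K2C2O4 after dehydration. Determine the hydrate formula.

K2C2O4·H2O

Mass of water lost = 19.13 − 17.26 = 1.87 g → 1.87 / 18.02 = 0.1038 mol H2O
Molar mass of K2C2O4 = 166.22 g/mol → mol K2C2O4 = 17.26 / 166.22 = 0.1038
n = 0.1038 / 0.1038 = 1.00 ≈ 1 → K2C2O4·H2O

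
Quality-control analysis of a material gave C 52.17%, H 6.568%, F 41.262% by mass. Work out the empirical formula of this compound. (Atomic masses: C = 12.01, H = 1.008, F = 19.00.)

Assume 100 g: 52.17 g C, 6.568 g H, 41.262 g F.
Moles — C: 52.17 / 12.01 = 4.344 mol; H: 6.568 / 1.008 = 6.516 mol; F: 41.262 / 19.00 = 2.172 mol
Ratios (÷ 2.172): C 2.000, H 3.000, F 1.000
→ C2H3F

C2H3F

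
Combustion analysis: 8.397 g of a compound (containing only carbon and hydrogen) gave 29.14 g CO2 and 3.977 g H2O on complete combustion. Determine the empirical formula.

mol C = 29.14 / 44.01 = 0.6621; mass C = 0.6621 × 12.01 = 7.952 g
mol H = 2 × (3.977 / 18.02) = 0.4414; mass H = 0.4414 × 1.008 = 0.4449 g
Smallest is H at 0.4414 mol; normalising gives C 1.500, H 1.000
×2: C 3.00, H 2.00 → C3H2

C3H2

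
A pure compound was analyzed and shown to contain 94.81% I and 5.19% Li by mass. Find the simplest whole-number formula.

Assume 100 g: 94.81 g I, 5.19 g Li.
Moles — I: 94.81 / 126.90 = 0.7471 mol; Li: 5.19 / 6.94 = 0.7478 mol
Smallest is I at 0.7471 mol; normalising gives I 1.000, Li 1.001
Ratio ≈ 1:1, so the empirical formula is ILi

ILi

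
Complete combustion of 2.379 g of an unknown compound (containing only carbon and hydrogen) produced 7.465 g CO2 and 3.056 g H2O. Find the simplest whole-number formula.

mol C = 7.465 / 44.01 = 0.1696; mass C = 0.1696 × 12.01 = 2.037 g
mol H = 2 × (3.056 / 18.02) = 0.3392; mass H = 0.3392 × 1.008 = 0.3419 g
Smallest is C at 0.1696 mol; normalising gives C 1.000, H 2.000
→ CH2

CH2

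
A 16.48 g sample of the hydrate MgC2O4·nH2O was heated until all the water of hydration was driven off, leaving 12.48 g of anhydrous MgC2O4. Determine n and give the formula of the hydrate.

MgC2O4·2H2O

Mass of water lost = 16.48 − 12.48 = 4 g → 4 / 18.02 = 0.222 mol H2O
Molar mass of MgC2O4 = 112.33 g/mol → mol MgC2O4 = 12.48 / 112.33 = 0.1111
n = 0.222 / 0.1111 = 2.00 ≈ 2 → MgC2O4·2H2O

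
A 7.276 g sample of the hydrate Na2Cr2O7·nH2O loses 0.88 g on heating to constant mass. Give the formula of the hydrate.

Mass of anhydrous Na2Cr2O7 = 7.276 − 0.88 = 6.396 g
mol H2O = 0.88 / 18.02 = 0.04883
Molar mass of Na2Cr2O7 = 261.98 g/mol → mol Na2Cr2O7 = 6.396 / 261.98 = 0.02441
n = 0.04883 / 0.02441 = 2.00 ≈ 2 → Na2Cr2O7·2H2O

Na2Cr2O7·2H2O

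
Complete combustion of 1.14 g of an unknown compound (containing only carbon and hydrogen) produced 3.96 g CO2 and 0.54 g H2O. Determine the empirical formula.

mol C = 3.96 / 44.01 = 0.08998; mass C = 0.08998 × 12.01 = 1.081 g
mol H = 2 × (0.54 / 18.02) = 0.05993; mass H = 0.05993 × 1.008 = 0.06041 g
Ratios (÷ 0.05993): C 1.501, H 1.000
×2: C 3.00, H 2.00 → C3H2

C3H2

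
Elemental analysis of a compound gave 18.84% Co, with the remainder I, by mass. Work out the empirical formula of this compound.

Assume 100 g: 18.84 g Co, 81.16 g I.
Moles — Co: 18.84 / 58.93 = 0.3197 mol; I: 81.16 / 126.90 = 0.6396 mol
Ratios (÷ 0.3197): Co 1.000, I 2.000
→ CoI2

CoI2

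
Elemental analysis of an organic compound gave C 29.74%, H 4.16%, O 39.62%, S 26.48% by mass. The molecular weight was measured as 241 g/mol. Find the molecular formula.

Assume 100 g: 29.74 g C, 4.16 g H, 39.62 g O, 26.48 g S.
Moles — C: 29.74 / 12.01 = 2.476 mol; H: 4.16 / 1.008 = 4.127 mol; O: 39.62 / 16.00 = 2.476 mol; S: 26.48 / 32.07 = 0.8257 mol
Divide by the smallest (0.8257 mol S): C 2.999, H 4.998, O 2.999, S 1.000
Ratio ≈ 3:5:3:1, so the empirical formula is C3H5O3S
Empirical-formula mass = 121.14 g/mol
n = 241 / 121.14 = 1.99 ≈ 2
Molecular formula = (C3H5O3S)×2 = C6H10O6S2

C6H10O6S2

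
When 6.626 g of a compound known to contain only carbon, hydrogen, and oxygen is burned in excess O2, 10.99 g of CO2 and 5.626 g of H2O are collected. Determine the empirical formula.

mol C = 10.99 / 44.01 = 0.2497; mass C = 0.2497 × 12.01 = 2.999 g
mol H = 2 × (5.626 / 18.02) = 0.6244; mass H = 0.6244 × 1.008 = 0.6294 g
mass O = 6.626 − (3.629) = 2.997 g → mol O = 0.1873
Smallest is O at 0.1873 mol; normalising gives C 1.333, H 3.333, O 1.000
×3: C 4.00, H 10.00, O 3.00 → C4H10O3

C4H10O3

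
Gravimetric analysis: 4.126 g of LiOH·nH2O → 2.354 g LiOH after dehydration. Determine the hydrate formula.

Mass of water lost = 4.126 − 2.354 = 1.772 g → 1.772 / 18.02 = 0.09834 mol H2O
Molar mass of LiOH = 23.95 g/mol → mol LiOH = 2.354 / 23.95 = 0.0983
n = 0.09834 / 0.0983 = 1.00 ≈ 1 → LiOH·H2O

LiOH·H2O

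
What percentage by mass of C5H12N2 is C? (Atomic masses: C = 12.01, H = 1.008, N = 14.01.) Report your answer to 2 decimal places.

59.95%

Molar mass = 5(12.01) + 12(1.008) + 2(14.01) = 100.166 g/mol
Mass of C per mole = 5 × 12.01 = 60.050 g
% C = 60.050 / 100.166 × 100 = 59.95%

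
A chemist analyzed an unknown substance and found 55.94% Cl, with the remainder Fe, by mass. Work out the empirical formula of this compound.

Assume 100 g: 55.94 g Cl, 44.06 g Fe.
n(Cl) = 55.94/35.45 = 1.578, n(Fe) = 44.06/55.85 = 0.7889
Divide by the smallest (0.7889 mol Fe): Cl 2.000, Fe 1.000
≈ 2:1 → Cl2Fe

Cl2Fe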